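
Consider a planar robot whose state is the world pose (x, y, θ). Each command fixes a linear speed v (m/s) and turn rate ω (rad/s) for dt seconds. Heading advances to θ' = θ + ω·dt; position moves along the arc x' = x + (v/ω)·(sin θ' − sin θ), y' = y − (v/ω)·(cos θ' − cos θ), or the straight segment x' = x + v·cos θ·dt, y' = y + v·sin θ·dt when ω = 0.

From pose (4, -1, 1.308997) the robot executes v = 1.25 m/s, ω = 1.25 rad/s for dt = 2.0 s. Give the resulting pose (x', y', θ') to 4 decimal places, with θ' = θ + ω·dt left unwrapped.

(2.4151, 0.0442, 3.8090)

θ' = 1.3090 + 1.25·2.0 = 3.8090
R = v/ω = 1.25/1.25 = 1.0000
x' = 4 + 1.0000·(sin 3.8090 − sin 1.3090) = 2.4151
y' = -1 − 1.0000·(cos 3.8090 − cos 1.3090) = 0.0442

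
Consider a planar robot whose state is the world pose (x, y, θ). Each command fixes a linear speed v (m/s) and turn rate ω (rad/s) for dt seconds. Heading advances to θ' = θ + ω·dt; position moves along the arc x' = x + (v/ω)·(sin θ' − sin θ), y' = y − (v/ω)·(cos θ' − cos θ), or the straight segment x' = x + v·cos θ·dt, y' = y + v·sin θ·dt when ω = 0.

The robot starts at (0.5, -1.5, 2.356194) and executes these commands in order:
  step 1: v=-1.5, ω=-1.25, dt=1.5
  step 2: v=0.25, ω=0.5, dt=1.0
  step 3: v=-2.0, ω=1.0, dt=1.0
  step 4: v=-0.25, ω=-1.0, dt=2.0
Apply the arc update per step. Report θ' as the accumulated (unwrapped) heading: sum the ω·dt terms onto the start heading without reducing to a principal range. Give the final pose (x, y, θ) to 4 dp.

(-0.0145, -5.5068, -0.0188)

step 1: θ'=0.4812 (R=1.2000) → pose (0.2069, -3.4123, 0.4812)
step 2: θ'=0.9812 (R=0.5000) → pose (0.3910, -3.2471, 0.9812)
step 3: θ'=1.9812 (R=-2.0000) → pose (0.2194, -5.1571, 1.9812)
step 4: θ'=-0.0188 (R=0.2500) → pose (-0.0145, -5.5068, -0.0188)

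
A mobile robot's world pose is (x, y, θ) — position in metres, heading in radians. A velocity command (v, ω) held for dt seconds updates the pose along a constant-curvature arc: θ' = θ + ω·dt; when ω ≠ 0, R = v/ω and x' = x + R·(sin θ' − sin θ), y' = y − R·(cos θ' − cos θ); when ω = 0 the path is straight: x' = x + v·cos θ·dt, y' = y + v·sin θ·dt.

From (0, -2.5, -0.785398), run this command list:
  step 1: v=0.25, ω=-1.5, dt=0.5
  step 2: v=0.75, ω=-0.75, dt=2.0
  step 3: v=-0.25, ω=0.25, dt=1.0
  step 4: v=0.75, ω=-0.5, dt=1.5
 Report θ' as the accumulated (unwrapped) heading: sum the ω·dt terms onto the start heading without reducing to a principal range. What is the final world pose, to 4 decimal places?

(-1.7006, -3.5639, -3.5354)

step 1: θ'=-1.5354 (R=-0.1667) → pose (0.0487, -2.6120, -1.5354)
step 2: θ'=-3.0354 (R=-1.0000) → pose (-0.8447, -3.6417, -3.0354)
step 3: θ'=-2.7854 (R=-1.0000) → pose (-0.6020, -3.5846, -2.7854)
step 4: θ'=-3.5354 (R=-1.5000) → pose (-1.7006, -3.5639, -3.5354)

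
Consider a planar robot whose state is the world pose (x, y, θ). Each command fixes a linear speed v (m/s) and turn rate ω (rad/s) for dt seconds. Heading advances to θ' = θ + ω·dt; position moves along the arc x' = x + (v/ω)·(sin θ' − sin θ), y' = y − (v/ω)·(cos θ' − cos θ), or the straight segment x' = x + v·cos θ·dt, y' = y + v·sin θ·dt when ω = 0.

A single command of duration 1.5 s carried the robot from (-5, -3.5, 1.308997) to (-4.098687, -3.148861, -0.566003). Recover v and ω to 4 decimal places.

v = 0.7500, ω = -1.2500

Δθ = -0.566003 − 1.308997 = -1.875000
ω = Δθ/dt = -1.875000/1.5 = -1.2500
R = Δx/(sin θ' − sin θ) = -0.6000
v = R·ω = -0.6000·-1.2500 = 0.7500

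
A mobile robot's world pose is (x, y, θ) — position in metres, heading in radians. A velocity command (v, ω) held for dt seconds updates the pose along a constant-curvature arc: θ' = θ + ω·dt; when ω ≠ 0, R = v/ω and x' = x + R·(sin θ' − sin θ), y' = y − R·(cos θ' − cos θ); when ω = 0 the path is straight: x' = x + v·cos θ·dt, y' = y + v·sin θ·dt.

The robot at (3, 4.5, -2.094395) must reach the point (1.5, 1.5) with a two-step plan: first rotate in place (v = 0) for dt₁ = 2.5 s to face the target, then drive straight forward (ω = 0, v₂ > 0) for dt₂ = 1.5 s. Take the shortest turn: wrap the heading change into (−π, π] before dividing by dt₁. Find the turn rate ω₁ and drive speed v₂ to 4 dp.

ω₁ = 0.0240, v₂ = 2.2361

heading to target = atan2(1.5−4.5, 1.5−3) = -2.0344
Δθ = wrap(-2.0344 − -2.0944) = 0.0600; ω₁ = Δθ/dt₁ = 0.0240
distance = √((1.5−3)² + (1.5−4.5)²) = 3.3541; v₂ = distance/dt₂ = 2.2361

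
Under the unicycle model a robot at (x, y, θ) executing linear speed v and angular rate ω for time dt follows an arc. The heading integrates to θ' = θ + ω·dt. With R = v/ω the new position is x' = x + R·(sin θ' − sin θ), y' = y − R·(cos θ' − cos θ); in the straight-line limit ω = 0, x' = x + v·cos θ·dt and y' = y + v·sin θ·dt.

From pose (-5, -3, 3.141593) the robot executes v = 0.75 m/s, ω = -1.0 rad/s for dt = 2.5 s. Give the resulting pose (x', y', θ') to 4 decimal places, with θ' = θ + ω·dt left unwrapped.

(-5.4489, -1.6491, 0.6416)

θ' = 3.1416 + -1.0·2.5 = 0.6416
R = v/ω = 0.75/-1.0 = -0.7500
x' = -5 + -0.7500·(sin 0.6416 − sin 3.1416) = -5.4489
y' = -3 − -0.7500·(cos 0.6416 − cos 3.1416) = -1.6491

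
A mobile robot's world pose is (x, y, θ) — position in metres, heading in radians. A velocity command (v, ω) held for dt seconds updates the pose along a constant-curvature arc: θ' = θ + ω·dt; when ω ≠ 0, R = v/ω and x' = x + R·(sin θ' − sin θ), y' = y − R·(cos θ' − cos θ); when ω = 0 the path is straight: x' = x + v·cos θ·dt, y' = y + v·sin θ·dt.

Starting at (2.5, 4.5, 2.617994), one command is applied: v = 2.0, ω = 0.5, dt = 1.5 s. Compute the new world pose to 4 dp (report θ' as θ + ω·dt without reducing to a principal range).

(-0.3979, 4.9338, 3.3680)

θ' = 2.6180 + 0.5·1.5 = 3.3680
R = v/ω = 2.0/0.5 = 4.0000
x' = 2.5 + 4.0000·(sin 3.3680 − sin 2.6180) = -0.3979
y' = 4.5 − 4.0000·(cos 3.3680 − cos 2.6180) = 4.9338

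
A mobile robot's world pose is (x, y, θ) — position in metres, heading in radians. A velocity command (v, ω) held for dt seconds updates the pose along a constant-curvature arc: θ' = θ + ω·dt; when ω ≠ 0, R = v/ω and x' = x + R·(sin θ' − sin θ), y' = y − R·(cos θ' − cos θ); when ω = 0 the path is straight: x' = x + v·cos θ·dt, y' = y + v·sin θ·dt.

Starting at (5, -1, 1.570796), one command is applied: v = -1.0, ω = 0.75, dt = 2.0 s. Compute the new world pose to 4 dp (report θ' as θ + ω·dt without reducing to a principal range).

(6.2390, -2.3300, 3.0708)

θ' = 1.5708 + 0.75·2.0 = 3.0708
R = v/ω = -1.0/0.75 = -1.3333
x' = 5 + -1.3333·(sin 3.0708 − sin 1.5708) = 6.2390
y' = -1 − -1.3333·(cos 3.0708 − cos 1.5708) = -2.3300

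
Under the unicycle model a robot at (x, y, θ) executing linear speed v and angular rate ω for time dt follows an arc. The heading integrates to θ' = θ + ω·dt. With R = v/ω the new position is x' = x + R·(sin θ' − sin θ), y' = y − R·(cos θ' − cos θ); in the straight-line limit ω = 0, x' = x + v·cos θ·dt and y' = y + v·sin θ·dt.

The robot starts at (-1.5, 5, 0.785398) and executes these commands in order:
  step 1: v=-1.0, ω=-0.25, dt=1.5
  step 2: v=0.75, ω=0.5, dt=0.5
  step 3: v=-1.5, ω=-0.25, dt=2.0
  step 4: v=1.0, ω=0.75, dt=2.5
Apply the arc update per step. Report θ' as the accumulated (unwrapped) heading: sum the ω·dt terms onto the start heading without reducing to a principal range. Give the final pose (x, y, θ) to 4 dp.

(-4.1541, 5.0805, 2.0354)

step 1: θ'=0.4104 (R=4.0000) → pose (-2.7325, 4.1606, 0.4104)
step 2: θ'=0.6604 (R=1.5000) → pose (-2.4108, 4.3514, 0.6604)
step 3: θ'=0.1604 (R=6.0000) → pose (-5.1332, 3.1669, 0.1604)
step 4: θ'=2.0354 (R=1.3333) → pose (-4.1541, 5.0805, 2.0354)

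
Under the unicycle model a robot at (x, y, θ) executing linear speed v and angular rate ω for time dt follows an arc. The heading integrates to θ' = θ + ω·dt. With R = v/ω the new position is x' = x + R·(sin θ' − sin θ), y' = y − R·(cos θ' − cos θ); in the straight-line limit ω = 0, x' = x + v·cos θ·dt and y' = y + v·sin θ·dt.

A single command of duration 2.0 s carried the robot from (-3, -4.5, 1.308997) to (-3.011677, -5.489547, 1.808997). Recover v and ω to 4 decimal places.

Δθ = 1.808997 − 1.308997 = 0.500000
ω = Δθ/dt = 0.500000/2.0 = 0.2500
R = −Δy/(cos θ' − cos θ) = -2.0000
v = R·ω = -2.0000·0.2500 = -0.5000

v = -0.5000, ω = 0.2500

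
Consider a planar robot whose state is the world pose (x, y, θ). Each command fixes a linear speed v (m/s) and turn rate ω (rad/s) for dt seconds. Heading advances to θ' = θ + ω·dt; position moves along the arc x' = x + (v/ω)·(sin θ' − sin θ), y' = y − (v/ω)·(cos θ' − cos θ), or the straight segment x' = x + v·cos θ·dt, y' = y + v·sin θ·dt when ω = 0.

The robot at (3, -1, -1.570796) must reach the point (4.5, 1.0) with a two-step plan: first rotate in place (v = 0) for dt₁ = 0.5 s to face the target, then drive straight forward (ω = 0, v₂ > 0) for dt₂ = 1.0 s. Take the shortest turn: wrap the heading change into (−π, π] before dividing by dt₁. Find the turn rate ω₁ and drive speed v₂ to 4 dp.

ω₁ = 4.9962, v₂ = 2.5000

heading to target = atan2(1−-1, 4.5−3) = 0.9273
Δθ = wrap(0.9273 − -1.5708) = 2.4981; ω₁ = Δθ/dt₁ = 4.9962
distance = √((4.5−3)² + (1−-1)²) = 2.5000; v₂ = distance/dt₂ = 2.5000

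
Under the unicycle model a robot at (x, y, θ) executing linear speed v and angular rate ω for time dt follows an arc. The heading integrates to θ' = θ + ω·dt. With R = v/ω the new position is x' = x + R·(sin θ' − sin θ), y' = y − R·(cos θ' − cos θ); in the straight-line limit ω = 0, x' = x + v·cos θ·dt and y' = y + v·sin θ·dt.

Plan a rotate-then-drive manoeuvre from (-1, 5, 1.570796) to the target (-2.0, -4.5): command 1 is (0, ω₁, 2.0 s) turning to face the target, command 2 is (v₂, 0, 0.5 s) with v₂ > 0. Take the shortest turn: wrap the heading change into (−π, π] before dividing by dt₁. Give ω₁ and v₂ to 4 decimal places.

heading to target = atan2(-4.5−5, -2−-1) = -1.6757
Δθ = wrap(-1.6757 − 1.5708) = 3.0367; ω₁ = Δθ/dt₁ = 1.5184
distance = √((-2−-1)² + (-4.5−5)²) = 9.5525; v₂ = distance/dt₂ = 19.1050

ω₁ = 1.5184, v₂ = 19.1050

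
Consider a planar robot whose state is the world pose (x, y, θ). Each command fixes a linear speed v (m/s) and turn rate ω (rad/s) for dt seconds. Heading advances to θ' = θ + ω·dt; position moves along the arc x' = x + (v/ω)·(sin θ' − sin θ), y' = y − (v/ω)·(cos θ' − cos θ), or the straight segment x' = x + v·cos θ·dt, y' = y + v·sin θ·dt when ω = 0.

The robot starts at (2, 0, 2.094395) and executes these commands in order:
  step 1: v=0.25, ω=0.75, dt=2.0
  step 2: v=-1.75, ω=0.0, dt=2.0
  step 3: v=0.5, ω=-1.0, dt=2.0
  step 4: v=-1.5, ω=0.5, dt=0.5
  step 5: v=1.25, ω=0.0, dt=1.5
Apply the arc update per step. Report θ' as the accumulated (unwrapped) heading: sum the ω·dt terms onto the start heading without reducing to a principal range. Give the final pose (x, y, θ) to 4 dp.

step 1: θ'=3.5944 (R=0.3333) → pose (1.5655, 0.1331, 3.5944)
step 2: θ'=3.5944 (straight) → pose (4.7128, 1.6643, 3.5944)
step 3: θ'=1.5944 (R=-0.5000) → pose (3.9942, 2.1021, 1.5944)
step 4: θ'=1.8444 (R=-3.0000) → pose (4.1049, 1.3623, 1.8444)
step 5: θ'=1.8444 (straight) → pose (3.5983, 3.1675, 1.8444)

(3.5983, 3.1675, 1.8444)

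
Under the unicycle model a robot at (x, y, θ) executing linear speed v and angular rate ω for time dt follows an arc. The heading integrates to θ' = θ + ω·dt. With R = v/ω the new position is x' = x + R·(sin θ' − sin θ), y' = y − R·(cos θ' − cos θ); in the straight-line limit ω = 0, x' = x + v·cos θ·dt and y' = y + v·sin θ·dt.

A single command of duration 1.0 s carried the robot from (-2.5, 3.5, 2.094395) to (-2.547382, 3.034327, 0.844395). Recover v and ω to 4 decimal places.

Δθ = 0.844395 − 2.094395 = -1.250000
ω = Δθ/dt = -1.250000/1.0 = -1.2500
R = −Δy/(cos θ' − cos θ) = 0.4000
v = R·ω = 0.4000·-1.2500 = -0.5000

v = -0.5000, ω = -1.2500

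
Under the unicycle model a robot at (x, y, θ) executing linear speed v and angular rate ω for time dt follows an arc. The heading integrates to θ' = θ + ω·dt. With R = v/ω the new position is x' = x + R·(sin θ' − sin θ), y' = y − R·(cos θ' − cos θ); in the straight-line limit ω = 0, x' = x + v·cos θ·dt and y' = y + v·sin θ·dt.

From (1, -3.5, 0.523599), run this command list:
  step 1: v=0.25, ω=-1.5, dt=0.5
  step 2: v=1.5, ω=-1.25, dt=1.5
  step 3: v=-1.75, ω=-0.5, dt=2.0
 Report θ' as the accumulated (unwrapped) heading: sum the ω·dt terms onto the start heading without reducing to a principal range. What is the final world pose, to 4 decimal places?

(4.7645, -3.5326, -3.1014)

step 1: θ'=-0.2264 (R=-0.1667) → pose (1.1207, -3.4819, -0.2264)
step 2: θ'=-2.1014 (R=-1.2000) → pose (1.8864, -5.2586, -2.1014)
step 3: θ'=-3.1014 (R=3.5000) → pose (4.7645, -3.5326, -3.1014)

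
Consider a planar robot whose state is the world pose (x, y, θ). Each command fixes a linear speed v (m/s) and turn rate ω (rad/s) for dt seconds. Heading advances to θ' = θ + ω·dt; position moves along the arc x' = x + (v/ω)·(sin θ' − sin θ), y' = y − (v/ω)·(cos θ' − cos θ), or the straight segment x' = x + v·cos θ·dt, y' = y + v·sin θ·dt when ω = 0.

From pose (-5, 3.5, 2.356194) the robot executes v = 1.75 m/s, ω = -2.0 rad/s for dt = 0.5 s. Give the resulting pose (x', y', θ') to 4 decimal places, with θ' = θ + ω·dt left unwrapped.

θ' = 2.3562 + -2.0·0.5 = 1.3562
R = v/ω = 1.75/-2.0 = -0.8750
x' = -5 + -0.8750·(sin 1.3562 − sin 2.3562) = -5.2362
y' = 3.5 − -0.8750·(cos 1.3562 − cos 2.3562) = 4.3051

(-5.2362, 4.3051, 1.3562)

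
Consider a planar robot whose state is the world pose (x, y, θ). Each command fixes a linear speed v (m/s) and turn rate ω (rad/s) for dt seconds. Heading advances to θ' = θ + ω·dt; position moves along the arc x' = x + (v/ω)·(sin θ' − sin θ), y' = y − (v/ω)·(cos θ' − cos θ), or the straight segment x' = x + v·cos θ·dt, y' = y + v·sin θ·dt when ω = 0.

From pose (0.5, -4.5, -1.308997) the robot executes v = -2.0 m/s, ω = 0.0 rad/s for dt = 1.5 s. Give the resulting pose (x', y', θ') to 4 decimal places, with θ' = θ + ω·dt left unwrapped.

(-0.2765, -1.6022, -1.3090)

θ' = -1.3090 + 0.0·1.5 = -1.3090
ω = 0 → straight: x' = 0.5 + -2.0·cos(-1.3090)·1.5 = -0.2765
y' = -4.5 + -2.0·sin(-1.3090)·1.5 = -1.6022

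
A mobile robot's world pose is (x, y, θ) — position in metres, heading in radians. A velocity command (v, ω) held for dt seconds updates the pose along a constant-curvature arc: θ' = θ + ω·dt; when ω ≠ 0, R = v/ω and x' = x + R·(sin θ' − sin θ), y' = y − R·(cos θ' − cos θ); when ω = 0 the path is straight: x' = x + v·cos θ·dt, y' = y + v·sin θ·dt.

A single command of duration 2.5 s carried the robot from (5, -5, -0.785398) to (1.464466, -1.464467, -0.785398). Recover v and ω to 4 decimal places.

Δθ = -0.785398 − -0.785398 = 0.000000
ω = Δθ/dt = 0.000000/2.5 = 0.0000
ω = 0 → v = (Δx·cos θ + Δy·sin θ)/dt = -2.0000

v = -2.0000, ω = 0.0000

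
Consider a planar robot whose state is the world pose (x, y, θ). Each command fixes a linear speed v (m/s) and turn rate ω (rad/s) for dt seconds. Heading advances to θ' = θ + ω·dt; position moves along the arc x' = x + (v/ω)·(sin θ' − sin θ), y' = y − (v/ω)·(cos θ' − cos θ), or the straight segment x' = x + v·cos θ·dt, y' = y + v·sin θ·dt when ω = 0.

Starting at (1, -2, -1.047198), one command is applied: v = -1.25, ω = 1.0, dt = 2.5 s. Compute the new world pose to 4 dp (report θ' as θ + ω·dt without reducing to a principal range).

θ' = -1.0472 + 1.0·2.5 = 1.4528
R = v/ω = -1.25/1.0 = -1.2500
x' = 1 + -1.2500·(sin 1.4528 − sin -1.0472) = -1.3238
y' = -2 − -1.2500·(cos 1.4528 − cos -1.0472) = -2.4778

(-1.3238, -2.4778, 1.4528)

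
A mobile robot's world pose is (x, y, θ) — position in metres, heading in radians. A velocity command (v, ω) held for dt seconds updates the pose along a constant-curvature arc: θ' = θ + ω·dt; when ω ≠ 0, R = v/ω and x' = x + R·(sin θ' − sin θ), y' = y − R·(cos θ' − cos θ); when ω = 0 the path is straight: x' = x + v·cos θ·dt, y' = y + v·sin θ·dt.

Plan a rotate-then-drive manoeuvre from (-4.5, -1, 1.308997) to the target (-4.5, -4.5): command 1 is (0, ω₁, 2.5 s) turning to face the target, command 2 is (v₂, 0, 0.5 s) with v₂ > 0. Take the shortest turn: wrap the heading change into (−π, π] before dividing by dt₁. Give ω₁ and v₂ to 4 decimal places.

heading to target = atan2(-4.5−-1, -4.5−-4.5) = -1.5708
Δθ = wrap(-1.5708 − 1.3090) = -2.8798; ω₁ = Δθ/dt₁ = -1.1519
distance = √((-4.5−-4.5)² + (-4.5−-1)²) = 3.5000; v₂ = distance/dt₂ = 7.0000

ω₁ = -1.1519, v₂ = 7.0000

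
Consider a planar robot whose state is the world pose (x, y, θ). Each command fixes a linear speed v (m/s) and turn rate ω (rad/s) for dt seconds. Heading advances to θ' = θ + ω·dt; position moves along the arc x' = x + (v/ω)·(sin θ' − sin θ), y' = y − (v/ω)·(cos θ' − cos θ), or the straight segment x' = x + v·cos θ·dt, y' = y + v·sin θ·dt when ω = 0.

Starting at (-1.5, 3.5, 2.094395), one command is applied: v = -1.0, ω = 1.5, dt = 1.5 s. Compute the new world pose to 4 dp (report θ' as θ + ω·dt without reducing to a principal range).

θ' = 2.0944 + 1.5·1.5 = 4.3444
R = v/ω = -1.0/1.5 = -0.6667
x' = -1.5 + -0.6667·(sin 4.3444 − sin 2.0944) = -0.3006
y' = 3.5 − -0.6667·(cos 4.3444 − cos 2.0944) = 3.5935

(-0.3006, 3.5935, 4.3444)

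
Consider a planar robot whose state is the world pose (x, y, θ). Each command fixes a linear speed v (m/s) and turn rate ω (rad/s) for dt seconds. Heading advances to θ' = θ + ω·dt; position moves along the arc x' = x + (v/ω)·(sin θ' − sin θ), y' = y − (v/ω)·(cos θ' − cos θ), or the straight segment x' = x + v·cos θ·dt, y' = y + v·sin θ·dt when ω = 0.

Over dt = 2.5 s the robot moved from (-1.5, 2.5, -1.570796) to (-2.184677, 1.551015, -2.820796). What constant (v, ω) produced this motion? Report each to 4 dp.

v = 0.5000, ω = -0.5000

Δθ = -2.820796 − -1.570796 = -1.250000
ω = Δθ/dt = -1.250000/2.5 = -0.5000
R = −Δy/(cos θ' − cos θ) = -1.0000
v = R·ω = -1.0000·-0.5000 = 0.5000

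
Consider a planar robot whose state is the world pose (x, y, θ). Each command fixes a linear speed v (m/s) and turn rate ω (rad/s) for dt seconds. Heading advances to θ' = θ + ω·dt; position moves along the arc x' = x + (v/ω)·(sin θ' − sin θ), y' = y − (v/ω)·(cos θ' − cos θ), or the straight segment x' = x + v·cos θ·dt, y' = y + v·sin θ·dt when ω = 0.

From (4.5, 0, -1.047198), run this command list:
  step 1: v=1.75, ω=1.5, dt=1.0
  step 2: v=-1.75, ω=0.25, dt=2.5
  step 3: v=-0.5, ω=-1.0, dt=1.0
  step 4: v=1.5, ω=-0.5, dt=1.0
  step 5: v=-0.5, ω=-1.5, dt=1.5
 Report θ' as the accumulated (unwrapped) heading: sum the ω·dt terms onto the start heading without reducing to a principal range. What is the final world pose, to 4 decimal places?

(3.9634, -3.3623, -2.6722)

step 1: θ'=0.4528 (R=1.1667) → pose (6.0208, -0.4658, 0.4528)
step 2: θ'=1.0778 (R=-7.0000) → pose (2.9167, -3.4475, 1.0778)
step 3: θ'=0.0778 (R=0.5000) → pose (2.5151, -3.7093, 0.0778)
step 4: θ'=-0.4222 (R=-3.0000) → pose (3.9776, -3.9637, -0.4222)
step 5: θ'=-2.6722 (R=0.3333) → pose (3.9634, -3.3623, -2.6722)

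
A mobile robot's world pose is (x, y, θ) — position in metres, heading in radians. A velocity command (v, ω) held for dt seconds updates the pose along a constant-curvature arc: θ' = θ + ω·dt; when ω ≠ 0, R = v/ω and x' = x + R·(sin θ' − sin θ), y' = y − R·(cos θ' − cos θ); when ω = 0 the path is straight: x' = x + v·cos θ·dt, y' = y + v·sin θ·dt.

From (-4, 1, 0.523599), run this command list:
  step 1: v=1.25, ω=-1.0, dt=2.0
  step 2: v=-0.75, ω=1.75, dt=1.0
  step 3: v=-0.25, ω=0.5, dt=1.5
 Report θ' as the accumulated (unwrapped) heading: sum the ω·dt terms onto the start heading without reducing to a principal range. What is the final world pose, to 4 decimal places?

step 1: θ'=-1.4764 (R=-1.2500) → pose (-2.1306, 0.0353, -1.4764)
step 2: θ'=0.2736 (R=-0.4286) → pose (-2.6730, 0.4075, 0.2736)
step 3: θ'=1.0236 (R=-0.5000) → pose (-2.9649, 0.1863, 1.0236)

(-2.9649, 0.1863, 1.0236)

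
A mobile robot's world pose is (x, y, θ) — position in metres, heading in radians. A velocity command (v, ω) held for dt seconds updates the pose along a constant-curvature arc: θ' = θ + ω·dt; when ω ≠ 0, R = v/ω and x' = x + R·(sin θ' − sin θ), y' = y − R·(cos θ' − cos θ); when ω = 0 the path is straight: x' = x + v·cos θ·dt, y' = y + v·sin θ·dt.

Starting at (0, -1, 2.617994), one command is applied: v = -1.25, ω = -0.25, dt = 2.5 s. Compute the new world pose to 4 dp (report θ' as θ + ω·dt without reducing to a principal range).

(2.0610, -3.2813, 1.9930)

θ' = 2.6180 + -0.25·2.5 = 1.9930
R = v/ω = -1.25/-0.25 = 5.0000
x' = 0 + 5.0000·(sin 1.9930 − sin 2.6180) = 2.0610
y' = -1 − 5.0000·(cos 1.9930 − cos 2.6180) = -3.2813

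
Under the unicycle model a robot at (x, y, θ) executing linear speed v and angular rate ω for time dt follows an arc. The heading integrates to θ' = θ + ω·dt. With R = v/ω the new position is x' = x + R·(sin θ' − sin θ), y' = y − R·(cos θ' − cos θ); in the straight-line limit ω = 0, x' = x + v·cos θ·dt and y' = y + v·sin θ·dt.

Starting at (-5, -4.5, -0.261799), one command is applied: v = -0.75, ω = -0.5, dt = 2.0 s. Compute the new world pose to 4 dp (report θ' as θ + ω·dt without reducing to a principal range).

θ' = -0.2618 + -0.5·2.0 = -1.2618
R = v/ω = -0.75/-0.5 = 1.5000
x' = -5 + 1.5000·(sin -1.2618 − sin -0.2618) = -6.0407
y' = -4.5 − 1.5000·(cos -1.2618 − cos -0.2618) = -3.5073

(-6.0407, -3.5073, -1.2618)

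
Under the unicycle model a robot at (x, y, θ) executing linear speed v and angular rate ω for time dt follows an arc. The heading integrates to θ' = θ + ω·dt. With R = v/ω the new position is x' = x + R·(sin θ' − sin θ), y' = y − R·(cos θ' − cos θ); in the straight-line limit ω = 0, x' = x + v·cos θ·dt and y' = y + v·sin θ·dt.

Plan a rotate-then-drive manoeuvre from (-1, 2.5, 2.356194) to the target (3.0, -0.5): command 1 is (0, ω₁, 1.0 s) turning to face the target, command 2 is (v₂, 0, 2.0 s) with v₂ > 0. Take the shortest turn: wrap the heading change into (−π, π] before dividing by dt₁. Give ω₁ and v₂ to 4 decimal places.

ω₁ = -2.9997, v₂ = 2.5000

heading to target = atan2(-0.5−2.5, 3−-1) = -0.6435
Δθ = wrap(-0.6435 − 2.3562) = -2.9997; ω₁ = Δθ/dt₁ = -2.9997
distance = √((3−-1)² + (-0.5−2.5)²) = 5.0000; v₂ = distance/dt₂ = 2.5000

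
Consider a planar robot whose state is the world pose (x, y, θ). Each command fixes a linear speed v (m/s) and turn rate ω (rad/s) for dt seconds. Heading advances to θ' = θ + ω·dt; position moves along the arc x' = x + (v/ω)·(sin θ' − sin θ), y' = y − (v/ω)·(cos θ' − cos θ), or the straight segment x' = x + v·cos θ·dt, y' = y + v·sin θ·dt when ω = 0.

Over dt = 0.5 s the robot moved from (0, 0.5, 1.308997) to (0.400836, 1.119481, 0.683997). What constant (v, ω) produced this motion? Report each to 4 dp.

Δθ = 0.683997 − 1.308997 = -0.625000
ω = Δθ/dt = -0.625000/0.5 = -1.2500
R = −Δy/(cos θ' − cos θ) = -1.2000
v = R·ω = -1.2000·-1.2500 = 1.5000

v = 1.5000, ω = -1.2500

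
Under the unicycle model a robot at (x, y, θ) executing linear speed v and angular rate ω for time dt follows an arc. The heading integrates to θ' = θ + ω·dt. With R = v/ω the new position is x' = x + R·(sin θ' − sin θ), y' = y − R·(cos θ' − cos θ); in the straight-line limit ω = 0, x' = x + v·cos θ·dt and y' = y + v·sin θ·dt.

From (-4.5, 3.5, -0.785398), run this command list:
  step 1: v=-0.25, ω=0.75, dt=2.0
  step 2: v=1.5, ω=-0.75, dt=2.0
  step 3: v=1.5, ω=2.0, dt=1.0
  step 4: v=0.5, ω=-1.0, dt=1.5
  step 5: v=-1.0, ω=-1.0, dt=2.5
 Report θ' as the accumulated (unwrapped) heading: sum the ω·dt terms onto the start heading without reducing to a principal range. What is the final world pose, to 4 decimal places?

(-0.4538, 5.8906, -2.7854)

step 1: θ'=0.7146 (R=-0.3333) → pose (-4.9541, 3.5161, 0.7146)
step 2: θ'=-0.7854 (R=-2.0000) → pose (-2.2293, 3.4196, -0.7854)
step 3: θ'=1.2146 (R=0.7500) → pose (-0.9960, 3.6884, 1.2146)
step 4: θ'=-0.2854 (R=-0.5000) → pose (-0.3867, 3.9938, -0.2854)
step 5: θ'=-2.7854 (R=1.0000) → pose (-0.4538, 5.8906, -2.7854)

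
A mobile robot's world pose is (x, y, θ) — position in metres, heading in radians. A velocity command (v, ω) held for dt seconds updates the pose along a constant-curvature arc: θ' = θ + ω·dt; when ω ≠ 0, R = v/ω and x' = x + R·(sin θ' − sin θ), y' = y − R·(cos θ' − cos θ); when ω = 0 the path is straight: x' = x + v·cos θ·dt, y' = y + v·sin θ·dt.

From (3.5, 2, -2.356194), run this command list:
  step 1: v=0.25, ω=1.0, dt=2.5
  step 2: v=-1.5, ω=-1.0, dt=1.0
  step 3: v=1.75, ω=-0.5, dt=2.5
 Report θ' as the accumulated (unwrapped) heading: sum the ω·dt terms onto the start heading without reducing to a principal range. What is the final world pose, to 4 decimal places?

step 1: θ'=0.1438 (R=0.2500) → pose (3.7126, 1.5758, 0.1438)
step 2: θ'=-0.8562 (R=1.5000) → pose (2.3646, 2.0773, -0.8562)
step 3: θ'=-2.1062 (R=-3.5000) → pose (2.7311, -2.0019, -2.1062)

(2.7311, -2.0019, -2.1062)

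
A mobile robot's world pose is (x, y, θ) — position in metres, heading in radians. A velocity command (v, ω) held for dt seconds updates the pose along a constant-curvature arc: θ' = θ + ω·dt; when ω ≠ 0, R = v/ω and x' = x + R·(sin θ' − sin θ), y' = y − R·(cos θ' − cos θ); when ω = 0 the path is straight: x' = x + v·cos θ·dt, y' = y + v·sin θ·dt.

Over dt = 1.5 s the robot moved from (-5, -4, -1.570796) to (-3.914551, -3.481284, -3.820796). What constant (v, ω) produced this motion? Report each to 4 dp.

v = -1.0000, ω = -1.5000

Δθ = -3.820796 − -1.570796 = -2.250000
ω = Δθ/dt = -2.250000/1.5 = -1.5000
R = Δx/(sin θ' − sin θ) = 0.6667
v = R·ω = 0.6667·-1.5000 = -1.0000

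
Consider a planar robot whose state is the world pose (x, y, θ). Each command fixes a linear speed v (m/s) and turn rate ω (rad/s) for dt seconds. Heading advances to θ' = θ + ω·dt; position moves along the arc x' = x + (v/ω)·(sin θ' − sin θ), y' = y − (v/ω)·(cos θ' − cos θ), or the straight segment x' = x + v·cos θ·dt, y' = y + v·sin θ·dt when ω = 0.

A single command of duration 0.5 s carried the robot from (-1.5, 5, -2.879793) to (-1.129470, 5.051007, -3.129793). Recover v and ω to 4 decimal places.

v = -0.7500, ω = -0.5000

Δθ = -3.129793 − -2.879793 = -0.250000
ω = Δθ/dt = -0.250000/0.5 = -0.5000
R = Δx/(sin θ' − sin θ) = 1.5000
v = R·ω = 1.5000·-0.5000 = -0.7500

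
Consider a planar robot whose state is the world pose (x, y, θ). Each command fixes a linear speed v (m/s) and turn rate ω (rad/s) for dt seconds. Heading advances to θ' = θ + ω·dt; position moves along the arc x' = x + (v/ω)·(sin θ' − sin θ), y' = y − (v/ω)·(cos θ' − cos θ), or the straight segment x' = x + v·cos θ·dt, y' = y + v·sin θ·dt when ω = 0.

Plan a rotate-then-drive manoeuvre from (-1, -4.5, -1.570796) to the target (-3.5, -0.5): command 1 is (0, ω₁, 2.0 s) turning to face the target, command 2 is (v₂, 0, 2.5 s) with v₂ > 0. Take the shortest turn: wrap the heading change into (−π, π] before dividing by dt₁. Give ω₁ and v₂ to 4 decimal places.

ω₁ = -1.2915, v₂ = 1.8868

heading to target = atan2(-0.5−-4.5, -3.5−-1) = 2.1294
Δθ = wrap(2.1294 − -1.5708) = -2.5830; ω₁ = Δθ/dt₁ = -1.2915
distance = √((-3.5−-1)² + (-0.5−-4.5)²) = 4.7170; v₂ = distance/dt₂ = 1.8868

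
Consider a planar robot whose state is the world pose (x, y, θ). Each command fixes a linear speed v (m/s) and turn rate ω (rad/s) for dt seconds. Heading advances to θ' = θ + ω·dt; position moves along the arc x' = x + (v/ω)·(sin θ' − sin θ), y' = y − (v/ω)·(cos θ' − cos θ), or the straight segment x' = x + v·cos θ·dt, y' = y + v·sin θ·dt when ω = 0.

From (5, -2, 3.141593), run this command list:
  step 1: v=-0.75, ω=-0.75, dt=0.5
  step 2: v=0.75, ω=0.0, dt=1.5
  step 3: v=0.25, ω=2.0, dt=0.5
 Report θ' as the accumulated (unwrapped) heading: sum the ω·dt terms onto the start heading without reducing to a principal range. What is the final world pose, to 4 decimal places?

step 1: θ'=2.7666 (R=1.0000) → pose (5.3663, -2.0695, 2.7666)
step 2: θ'=2.7666 (straight) → pose (4.3195, -1.6574, 2.7666)
step 3: θ'=3.7666 (R=0.1250) → pose (4.2005, -1.6724, 3.7666)

(4.2005, -1.6724, 3.7666)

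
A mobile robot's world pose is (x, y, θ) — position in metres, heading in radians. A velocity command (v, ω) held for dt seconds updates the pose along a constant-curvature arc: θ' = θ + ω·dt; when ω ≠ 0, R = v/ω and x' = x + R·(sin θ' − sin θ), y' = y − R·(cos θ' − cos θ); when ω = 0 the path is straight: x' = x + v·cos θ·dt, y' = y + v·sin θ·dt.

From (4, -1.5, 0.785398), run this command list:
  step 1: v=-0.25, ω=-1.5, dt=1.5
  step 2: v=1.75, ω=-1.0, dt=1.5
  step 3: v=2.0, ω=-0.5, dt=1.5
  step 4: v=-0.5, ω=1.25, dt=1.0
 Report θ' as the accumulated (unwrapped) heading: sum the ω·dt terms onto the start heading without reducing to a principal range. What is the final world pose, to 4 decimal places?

(-0.1211, -2.7072, -2.4646)

step 1: θ'=-1.4646 (R=0.1667) → pose (3.7164, -1.3998, -1.4646)
step 2: θ'=-2.9646 (R=-1.7500) → pose (2.2844, -3.3080, -2.9646)
step 3: θ'=-3.7146 (R=-4.0000) → pose (-0.5885, -2.7315, -3.7146)
step 4: θ'=-2.4646 (R=-0.4000) → pose (-0.1211, -2.7072, -2.4646)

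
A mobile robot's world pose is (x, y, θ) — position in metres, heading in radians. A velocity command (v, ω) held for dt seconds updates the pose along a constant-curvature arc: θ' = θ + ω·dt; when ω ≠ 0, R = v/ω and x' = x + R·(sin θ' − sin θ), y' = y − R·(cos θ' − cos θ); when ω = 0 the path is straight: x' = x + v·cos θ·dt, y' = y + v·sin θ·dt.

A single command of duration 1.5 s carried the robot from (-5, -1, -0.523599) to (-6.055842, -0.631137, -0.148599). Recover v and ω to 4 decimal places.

v = -0.7500, ω = 0.2500

Δθ = -0.148599 − -0.523599 = 0.375000
ω = Δθ/dt = 0.375000/1.5 = 0.2500
R = Δx/(sin θ' − sin θ) = -3.0000
v = R·ω = -3.0000·0.2500 = -0.7500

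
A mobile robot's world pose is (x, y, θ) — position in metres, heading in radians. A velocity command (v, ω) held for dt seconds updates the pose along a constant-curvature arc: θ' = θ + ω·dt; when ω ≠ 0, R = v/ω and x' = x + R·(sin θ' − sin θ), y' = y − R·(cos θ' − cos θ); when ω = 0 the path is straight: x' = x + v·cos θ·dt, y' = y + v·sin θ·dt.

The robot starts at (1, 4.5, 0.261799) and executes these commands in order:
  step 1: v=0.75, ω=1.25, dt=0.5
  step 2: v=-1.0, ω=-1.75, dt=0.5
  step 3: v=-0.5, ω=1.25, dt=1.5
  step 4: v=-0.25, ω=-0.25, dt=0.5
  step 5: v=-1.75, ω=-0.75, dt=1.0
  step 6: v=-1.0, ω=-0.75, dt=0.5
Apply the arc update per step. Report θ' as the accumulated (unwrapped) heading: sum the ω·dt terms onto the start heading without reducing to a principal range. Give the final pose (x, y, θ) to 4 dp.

step 1: θ'=0.8868 (R=0.6000) → pose (1.3097, 4.7004, 0.8868)
step 2: θ'=0.0118 (R=0.5714) → pose (0.8736, 4.4901, 0.0118)
step 3: θ'=1.8868 (R=-0.4000) → pose (0.4981, 3.9658, 1.8868)
step 4: θ'=1.7618 (R=1.0000) → pose (0.5294, 3.8449, 1.7618)
step 5: θ'=1.0118 (R=2.3333) → pose (0.2167, 2.1645, 1.0118)
step 6: θ'=0.6368 (R=1.3333) → pose (-0.1208, 1.7996, 0.6368)

(-0.1208, 1.7996, 0.6368)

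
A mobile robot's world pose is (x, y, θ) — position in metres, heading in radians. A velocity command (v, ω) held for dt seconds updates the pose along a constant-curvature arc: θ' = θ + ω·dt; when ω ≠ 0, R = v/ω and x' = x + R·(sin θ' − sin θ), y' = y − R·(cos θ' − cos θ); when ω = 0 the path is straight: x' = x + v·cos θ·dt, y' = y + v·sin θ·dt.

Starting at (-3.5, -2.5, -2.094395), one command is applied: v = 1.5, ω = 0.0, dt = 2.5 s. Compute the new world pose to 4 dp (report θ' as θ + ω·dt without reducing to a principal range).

θ' = -2.0944 + 0.0·2.5 = -2.0944
ω = 0 → straight: x' = -3.5 + 1.5·cos(-2.0944)·2.5 = -5.3750
y' = -2.5 + 1.5·sin(-2.0944)·2.5 = -5.7476

(-5.3750, -5.7476, -2.0944)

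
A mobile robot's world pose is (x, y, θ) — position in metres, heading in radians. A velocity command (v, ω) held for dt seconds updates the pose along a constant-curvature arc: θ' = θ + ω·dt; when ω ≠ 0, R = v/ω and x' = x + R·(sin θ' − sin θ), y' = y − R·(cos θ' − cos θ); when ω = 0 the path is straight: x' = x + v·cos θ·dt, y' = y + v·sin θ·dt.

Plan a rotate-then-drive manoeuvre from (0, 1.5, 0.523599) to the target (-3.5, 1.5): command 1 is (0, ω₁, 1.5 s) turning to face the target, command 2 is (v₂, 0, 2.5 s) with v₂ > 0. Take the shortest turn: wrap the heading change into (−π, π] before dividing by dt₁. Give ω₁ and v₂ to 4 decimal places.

ω₁ = 1.7453, v₂ = 1.4000

heading to target = atan2(1.5−1.5, -3.5−0) = 3.1416
Δθ = wrap(3.1416 − 0.5236) = 2.6180; ω₁ = Δθ/dt₁ = 1.7453
distance = √((-3.5−0)² + (1.5−1.5)²) = 3.5000; v₂ = distance/dt₂ = 1.4000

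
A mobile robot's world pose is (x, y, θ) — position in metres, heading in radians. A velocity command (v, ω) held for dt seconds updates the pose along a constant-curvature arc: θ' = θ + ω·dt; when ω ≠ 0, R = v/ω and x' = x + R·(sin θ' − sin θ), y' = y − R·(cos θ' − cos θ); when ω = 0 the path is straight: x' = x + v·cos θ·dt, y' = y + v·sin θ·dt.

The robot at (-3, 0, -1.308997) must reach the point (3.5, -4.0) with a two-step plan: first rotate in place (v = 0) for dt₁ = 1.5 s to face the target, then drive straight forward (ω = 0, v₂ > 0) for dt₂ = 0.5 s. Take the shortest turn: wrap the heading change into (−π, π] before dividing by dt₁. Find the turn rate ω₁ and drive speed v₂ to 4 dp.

heading to target = atan2(-4−0, 3.5−-3) = -0.5517
Δθ = wrap(-0.5517 − -1.3090) = 0.7573; ω₁ = Δθ/dt₁ = 0.5049
distance = √((3.5−-3)² + (-4−0)²) = 7.6322; v₂ = distance/dt₂ = 15.2643

ω₁ = 0.5049, v₂ = 15.2643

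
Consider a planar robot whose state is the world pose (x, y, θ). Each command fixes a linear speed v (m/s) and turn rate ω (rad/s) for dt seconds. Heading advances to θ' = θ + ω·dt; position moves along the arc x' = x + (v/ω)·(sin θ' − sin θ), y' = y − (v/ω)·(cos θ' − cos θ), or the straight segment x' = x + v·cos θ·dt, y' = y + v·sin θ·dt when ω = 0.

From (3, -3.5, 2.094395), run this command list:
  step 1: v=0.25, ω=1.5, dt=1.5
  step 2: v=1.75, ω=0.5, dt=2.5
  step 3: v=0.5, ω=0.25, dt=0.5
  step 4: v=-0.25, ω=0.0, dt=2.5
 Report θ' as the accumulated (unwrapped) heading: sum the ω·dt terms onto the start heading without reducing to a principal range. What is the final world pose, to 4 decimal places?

step 1: θ'=4.3444 (R=0.1667) → pose (2.7002, -3.5234, 4.3444)
step 2: θ'=5.5944 (R=3.5000) → pose (3.7412, -7.4845, 5.5944)
step 3: θ'=5.7194 (R=2.0000) → pose (3.9436, -7.6310, 5.7194)
step 4: θ'=5.7194 (straight) → pose (3.4154, -7.2970, 5.7194)

(3.4154, -7.2970, 5.7194)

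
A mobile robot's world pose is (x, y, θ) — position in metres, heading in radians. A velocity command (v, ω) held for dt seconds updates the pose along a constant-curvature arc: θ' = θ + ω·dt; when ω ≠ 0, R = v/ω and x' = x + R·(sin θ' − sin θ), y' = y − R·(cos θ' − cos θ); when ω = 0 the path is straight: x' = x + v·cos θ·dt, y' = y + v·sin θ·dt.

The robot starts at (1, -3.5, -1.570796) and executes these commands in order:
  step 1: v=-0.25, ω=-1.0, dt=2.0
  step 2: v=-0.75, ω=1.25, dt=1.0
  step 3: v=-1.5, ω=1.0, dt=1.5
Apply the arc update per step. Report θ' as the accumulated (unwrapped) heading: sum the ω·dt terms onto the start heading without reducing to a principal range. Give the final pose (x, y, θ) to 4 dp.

(2.0427, -1.0912, -0.8208)

step 1: θ'=-3.5708 (R=0.2500) → pose (1.3540, -3.2727, -3.5708)
step 2: θ'=-2.3208 (R=-0.6000) → pose (2.0427, -3.1361, -2.3208)
step 3: θ'=-0.8208 (R=-1.5000) → pose (2.0427, -1.0912, -0.8208)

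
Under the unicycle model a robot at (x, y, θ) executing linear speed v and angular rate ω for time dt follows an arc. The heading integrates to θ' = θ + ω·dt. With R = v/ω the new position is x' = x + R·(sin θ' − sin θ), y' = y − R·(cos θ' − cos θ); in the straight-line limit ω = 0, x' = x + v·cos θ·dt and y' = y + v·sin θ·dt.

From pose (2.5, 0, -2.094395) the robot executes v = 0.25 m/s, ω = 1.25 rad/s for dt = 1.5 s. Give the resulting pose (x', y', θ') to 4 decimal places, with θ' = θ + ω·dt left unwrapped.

(2.6297, -0.2952, -0.2194)

θ' = -2.0944 + 1.25·1.5 = -0.2194
R = v/ω = 0.25/1.25 = 0.2000
x' = 2.5 + 0.2000·(sin -0.2194 − sin -2.0944) = 2.6297
y' = 0 − 0.2000·(cos -0.2194 − cos -2.0944) = -0.2952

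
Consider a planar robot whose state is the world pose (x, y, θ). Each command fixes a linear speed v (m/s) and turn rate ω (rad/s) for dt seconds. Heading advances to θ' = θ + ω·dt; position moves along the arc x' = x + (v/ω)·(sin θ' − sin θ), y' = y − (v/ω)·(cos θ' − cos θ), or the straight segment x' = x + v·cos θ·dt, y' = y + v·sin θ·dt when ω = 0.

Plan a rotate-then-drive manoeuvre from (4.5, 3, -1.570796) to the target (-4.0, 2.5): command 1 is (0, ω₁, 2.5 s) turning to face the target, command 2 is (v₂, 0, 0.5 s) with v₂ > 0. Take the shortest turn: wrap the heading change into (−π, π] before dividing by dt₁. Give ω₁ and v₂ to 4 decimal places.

ω₁ = -0.6048, v₂ = 17.0294

heading to target = atan2(2.5−3, -4−4.5) = -3.0828
Δθ = wrap(-3.0828 − -1.5708) = -1.5120; ω₁ = Δθ/dt₁ = -0.6048
distance = √((-4−4.5)² + (2.5−3)²) = 8.5147; v₂ = distance/dt₂ = 17.0294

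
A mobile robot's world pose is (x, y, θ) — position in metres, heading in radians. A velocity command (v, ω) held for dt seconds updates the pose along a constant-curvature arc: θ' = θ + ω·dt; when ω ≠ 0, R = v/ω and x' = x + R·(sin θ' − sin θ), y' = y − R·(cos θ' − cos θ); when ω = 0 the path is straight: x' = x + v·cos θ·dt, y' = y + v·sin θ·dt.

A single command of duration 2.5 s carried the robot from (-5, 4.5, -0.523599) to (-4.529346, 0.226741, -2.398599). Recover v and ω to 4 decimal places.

Δθ = -2.398599 − -0.523599 = -1.875000
ω = Δθ/dt = -1.875000/2.5 = -0.7500
R = −Δy/(cos θ' − cos θ) = -2.6667
v = R·ω = -2.6667·-0.7500 = 2.0000

v = 2.0000, ω = -0.7500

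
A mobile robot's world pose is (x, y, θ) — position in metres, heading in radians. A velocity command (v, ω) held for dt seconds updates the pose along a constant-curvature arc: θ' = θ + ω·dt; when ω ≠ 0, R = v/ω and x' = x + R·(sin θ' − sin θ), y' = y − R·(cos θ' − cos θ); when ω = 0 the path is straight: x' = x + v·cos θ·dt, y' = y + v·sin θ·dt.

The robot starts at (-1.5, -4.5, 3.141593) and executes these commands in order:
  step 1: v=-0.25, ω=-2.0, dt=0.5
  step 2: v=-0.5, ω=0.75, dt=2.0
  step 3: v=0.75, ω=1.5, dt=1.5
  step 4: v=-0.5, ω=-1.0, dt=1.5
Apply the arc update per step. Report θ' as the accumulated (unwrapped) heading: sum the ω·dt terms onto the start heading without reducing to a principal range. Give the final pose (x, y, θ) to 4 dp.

step 1: θ'=2.1416 (R=0.1250) → pose (-1.3948, -4.5575, 2.1416)
step 2: θ'=3.6416 (R=-0.6667) → pose (-0.5142, -4.7823, 3.6416)
step 3: θ'=5.8916 (R=0.5000) → pose (-0.4653, -5.6833, 5.8916)
step 4: θ'=4.3916 (R=0.5000) → pose (-0.7490, -5.0634, 4.3916)

(-0.7490, -5.0634, 4.3916)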